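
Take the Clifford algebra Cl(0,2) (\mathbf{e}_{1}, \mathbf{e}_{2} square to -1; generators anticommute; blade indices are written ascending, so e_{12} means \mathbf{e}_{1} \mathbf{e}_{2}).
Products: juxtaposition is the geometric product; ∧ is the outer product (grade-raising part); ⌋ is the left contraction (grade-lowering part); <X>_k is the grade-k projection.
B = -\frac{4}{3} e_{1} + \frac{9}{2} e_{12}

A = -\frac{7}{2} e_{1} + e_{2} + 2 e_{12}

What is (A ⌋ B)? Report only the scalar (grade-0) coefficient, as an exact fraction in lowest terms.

step 1: -\frac{41}{3} + \frac{9}{2} e_{1} + \frac{63}{4} e_{2}
Answer: -\frac{41}{3}


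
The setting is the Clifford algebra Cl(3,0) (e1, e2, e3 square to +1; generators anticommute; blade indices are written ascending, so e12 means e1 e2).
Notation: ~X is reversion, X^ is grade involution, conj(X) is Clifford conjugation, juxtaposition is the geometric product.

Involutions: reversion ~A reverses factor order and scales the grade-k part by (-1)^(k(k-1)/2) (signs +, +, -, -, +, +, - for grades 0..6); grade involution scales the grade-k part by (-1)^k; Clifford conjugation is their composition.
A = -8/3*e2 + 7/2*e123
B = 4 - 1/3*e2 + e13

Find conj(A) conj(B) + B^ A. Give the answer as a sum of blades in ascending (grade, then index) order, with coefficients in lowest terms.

first term: 8/9 + 43/6*e2 - 7/6*e13 + 50/3*e123
second term: -8/9 - 43/6*e2 - 7/6*e13 + 50/3*e123
Answer: -7/3*e13 + 100/3*e123


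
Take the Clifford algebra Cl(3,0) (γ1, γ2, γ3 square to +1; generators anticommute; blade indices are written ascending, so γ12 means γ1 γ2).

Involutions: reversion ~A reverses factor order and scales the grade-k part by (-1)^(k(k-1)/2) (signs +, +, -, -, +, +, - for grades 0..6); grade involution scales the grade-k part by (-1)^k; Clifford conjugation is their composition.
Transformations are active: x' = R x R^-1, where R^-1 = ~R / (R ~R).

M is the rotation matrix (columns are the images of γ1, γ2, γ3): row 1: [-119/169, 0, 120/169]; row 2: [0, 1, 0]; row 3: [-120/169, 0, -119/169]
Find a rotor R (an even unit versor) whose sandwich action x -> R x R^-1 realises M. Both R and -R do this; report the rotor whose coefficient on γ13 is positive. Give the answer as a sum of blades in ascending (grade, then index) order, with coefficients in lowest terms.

Method: write R = a + b12*γ12 + b13*γ13 + b23*γ23 with a^2 + b12^2 + b13^2 + b23^2 = 1 (so R^-1 = ~R). Expanding the columns R e_j ~R gives tr M = 4a^2 - 1 and, from the antisymmetric part, M21 - M12 = -4a*b12, M13 - M31 = 4a*b13, M32 - M23 = -4a*b23.
Here tr M = -69/169, so a^2 = (1 + tr M)/4 = 25/169 and a = ±5/13. Taking a = 5/13: M21 - M12 = 0, M13 - M31 = 240/169, M32 - M23 = 0, giving b12 = 0, b13 = 12/13, b23 = 0, i.e. R = 5/13 + 12/13*γ13.
Its γ13 coefficient is already positive.
Answer: 5/13 + 12/13*γ13. Recall the cover is two-to-one: with M of trace -69/169, both preimages act alike, and the stated γ13 sign chooses the sheet.


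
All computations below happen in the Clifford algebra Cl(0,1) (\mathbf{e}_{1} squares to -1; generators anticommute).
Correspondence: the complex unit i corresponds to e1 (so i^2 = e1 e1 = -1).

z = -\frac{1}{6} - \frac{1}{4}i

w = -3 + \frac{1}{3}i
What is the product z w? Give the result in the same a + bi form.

In blades: z = -\frac{1}{6} - \frac{1}{4} e_{1}, w = -3 + \frac{1}{3} e_{1}.
Distribute z over w term by term (generator squares from the signature, products reordered to ascending indices): (-\frac{1}{6})*w = \frac{1}{2} - \frac{1}{18} e_{1}; (-\frac{1}{4} e_{1})*w = \frac{1}{12} + \frac{3}{4} e_{1}.
Sum: \frac{7}{12} + \frac{25}{36} e_{1}; translating back through the correspondence:
Answer: \frac{7}{12} + \frac{25}{36}i


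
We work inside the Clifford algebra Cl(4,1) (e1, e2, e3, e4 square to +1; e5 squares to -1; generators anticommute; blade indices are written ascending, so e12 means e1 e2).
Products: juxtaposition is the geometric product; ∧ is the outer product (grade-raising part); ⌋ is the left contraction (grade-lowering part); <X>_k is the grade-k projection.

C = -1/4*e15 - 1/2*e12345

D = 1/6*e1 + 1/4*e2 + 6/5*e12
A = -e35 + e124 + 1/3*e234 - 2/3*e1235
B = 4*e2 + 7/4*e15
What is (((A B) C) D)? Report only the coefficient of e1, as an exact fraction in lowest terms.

step 1: 7/4*e13 - 4*e14 - 7/6*e23 + 4/3*e34 - 8/3*e135 - 4*e235 + 7/4*e245 - 7/12*e12345
step 2: -7/24 - 2/3*e3 + 7/8*e13 + 2*e14 - 4/3*e24 + 7/16*e35 - e45 + e123 - 7/16*e124 + 2/3*e125 - 7/12*e145 - 7/48*e234 - 2*e235 - 7/8*e245 + 7/24*e1235 - 1/3*e1345
step 3: -7/144*e1 - 7/96*e2 - 323/240*e3 + 21/40*e4 - 4/5*e5 - 7/20*e12 - 5/36*e13 + 547/320*e14 - 1/6*e15 + 83/60*e23 + 1117/480*e24 + 1/9*e25 - 7/192*e34 - 17/20*e35 - 91/288*e45 - 163/160*e123 - 13/18*e124 + 7/40*e134 + 611/240*e135 + 53/60*e145 + 35/576*e235 - 19/20*e245 + 1/18*e345 + 7/288*e1234 + 103/120*e1235 - 6/5*e1245 - 2/5*e2345 + 1/12*e12345
Answer: -7/144


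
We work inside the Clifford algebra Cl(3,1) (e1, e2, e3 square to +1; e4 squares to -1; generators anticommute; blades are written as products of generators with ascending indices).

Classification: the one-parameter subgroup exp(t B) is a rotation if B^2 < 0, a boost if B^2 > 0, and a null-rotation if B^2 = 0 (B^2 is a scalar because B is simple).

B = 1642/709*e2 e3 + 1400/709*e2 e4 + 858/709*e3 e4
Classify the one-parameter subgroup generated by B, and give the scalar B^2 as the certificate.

B^2 term by term: the squares give (1642/709)^2*(e2 e3)^2 + (1400/709)^2*(e2 e4)^2 + (858/709)^2*(e3 e4)^2 = 2696164/502681*(-1) + 1960000/502681*(+1) + 736164/502681*(+1) = 0 (each basis 2-blade squares to minus the product of its generators' squares); cross terms between blades sharing an index anticommute and cancel. So B^2 = 0.
Answer: null-rotation, certificate B^2 = 0. The class reads off the invariant scalar 0 directly.


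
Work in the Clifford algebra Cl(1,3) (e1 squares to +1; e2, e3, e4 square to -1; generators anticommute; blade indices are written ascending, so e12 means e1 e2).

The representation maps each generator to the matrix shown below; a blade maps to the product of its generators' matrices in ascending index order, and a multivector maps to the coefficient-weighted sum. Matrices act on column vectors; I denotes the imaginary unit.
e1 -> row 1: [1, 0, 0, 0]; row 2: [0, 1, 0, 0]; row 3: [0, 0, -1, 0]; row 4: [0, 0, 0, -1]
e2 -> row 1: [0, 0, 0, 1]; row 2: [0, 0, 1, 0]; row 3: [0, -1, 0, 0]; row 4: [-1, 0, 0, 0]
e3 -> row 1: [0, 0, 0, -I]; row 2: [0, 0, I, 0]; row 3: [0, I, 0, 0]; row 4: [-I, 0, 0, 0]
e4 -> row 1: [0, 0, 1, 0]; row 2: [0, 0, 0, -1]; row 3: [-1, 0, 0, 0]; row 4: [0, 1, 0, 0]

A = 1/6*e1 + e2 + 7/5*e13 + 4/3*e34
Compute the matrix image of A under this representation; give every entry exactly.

Bivector images (products of the table entries): rho(e13) = rho(e1)rho(e3) = row 1: [0, 0, 0, -I]; row 2: [0, 0, I, 0]; row 3: [0, -I, 0, 0]; row 4: [I, 0, 0, 0]; rho(e34) = rho(e3)rho(e4) = row 1: [0, -I, 0, 0]; row 2: [-I, 0, 0, 0]; row 3: [0, 0, 0, -I]; row 4: [0, 0, -I, 0].
M = (1/6)*rho(e1) + (1)*rho(e2) + (7/5)*rho(e13) + (4/3)*rho(e34), summed entrywise:
Answer: row 1: [1/6, -4*I/3, 0, 1 - 7*I/5]; row 2: [-4*I/3, 1/6, 1 + 7*I/5, 0]; row 3: [0, -1 - 7*I/5, -1/6, -4*I/3]; row 4: [-1 + 7*I/5, 0, -4*I/3, -1/6]


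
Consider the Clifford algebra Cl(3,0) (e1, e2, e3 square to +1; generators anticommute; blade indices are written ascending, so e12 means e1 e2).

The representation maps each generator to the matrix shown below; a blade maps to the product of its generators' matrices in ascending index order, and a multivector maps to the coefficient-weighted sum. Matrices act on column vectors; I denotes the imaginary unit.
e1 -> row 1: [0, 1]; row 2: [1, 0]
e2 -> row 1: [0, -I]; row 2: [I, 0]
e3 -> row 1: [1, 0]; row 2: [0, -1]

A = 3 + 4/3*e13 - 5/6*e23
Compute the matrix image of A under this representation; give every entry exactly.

Bivector images (products of the table entries): rho(e13) = rho(e1)rho(e3) = row 1: [0, -1]; row 2: [1, 0]; rho(e23) = rho(e2)rho(e3) = row 1: [0, I]; row 2: [I, 0].
M = (3)*1 + (4/3)*rho(e13) + (-5/6)*rho(e23), summed entrywise (1 is the identity matrix):
Answer: row 1: [3, -4/3 - 5*I/6]; row 2: [4/3 - 5*I/6, 3]


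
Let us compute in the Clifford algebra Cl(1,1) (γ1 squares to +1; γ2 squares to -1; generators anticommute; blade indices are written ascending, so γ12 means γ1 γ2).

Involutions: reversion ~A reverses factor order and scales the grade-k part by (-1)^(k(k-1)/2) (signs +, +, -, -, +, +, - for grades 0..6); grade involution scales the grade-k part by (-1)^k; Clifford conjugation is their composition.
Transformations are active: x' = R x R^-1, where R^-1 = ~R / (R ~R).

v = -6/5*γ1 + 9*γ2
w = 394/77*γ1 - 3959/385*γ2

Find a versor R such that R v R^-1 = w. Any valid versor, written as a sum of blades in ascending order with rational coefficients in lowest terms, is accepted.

Take R = v + w = 1508/385*γ1 - 494/385*γ2. Because q(v) = q(w) = -1989/25, conjugation by R sends v exactly to w.
Answer: 1508/385*γ1 - 494/385*γ2


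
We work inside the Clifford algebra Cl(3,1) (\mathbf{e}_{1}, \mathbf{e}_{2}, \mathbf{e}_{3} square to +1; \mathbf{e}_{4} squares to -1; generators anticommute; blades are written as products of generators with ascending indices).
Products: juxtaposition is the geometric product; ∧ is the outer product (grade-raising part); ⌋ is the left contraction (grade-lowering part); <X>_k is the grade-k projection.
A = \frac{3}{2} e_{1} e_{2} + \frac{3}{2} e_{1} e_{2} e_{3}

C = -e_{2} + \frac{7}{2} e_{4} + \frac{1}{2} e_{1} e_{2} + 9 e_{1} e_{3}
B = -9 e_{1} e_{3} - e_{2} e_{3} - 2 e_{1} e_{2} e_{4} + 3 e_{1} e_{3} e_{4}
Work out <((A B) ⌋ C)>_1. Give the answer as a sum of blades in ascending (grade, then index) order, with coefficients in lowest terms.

step 1: \frac{3}{2} e_{1} - \frac{27}{2} e_{2} + 3 e_{4} - \frac{3}{2} e_{1} e_{3} + \frac{27}{2} e_{2} e_{3} + \frac{9}{2} e_{2} e_{4} + 3 e_{3} e_{4} - \frac{9}{2} e_{2} e_{3} e_{4}
step 2: \frac{33}{2} + \frac{27}{4} e_{1} + \frac{3}{4} e_{2} + \frac{27}{2} e_{3}
step 3: \frac{27}{4} e_{1} + \frac{3}{4} e_{2} + \frac{27}{2} e_{3}
Answer: \frac{27}{4} e_{1} + \frac{3}{4} e_{2} + \frac{27}{2} e_{3}


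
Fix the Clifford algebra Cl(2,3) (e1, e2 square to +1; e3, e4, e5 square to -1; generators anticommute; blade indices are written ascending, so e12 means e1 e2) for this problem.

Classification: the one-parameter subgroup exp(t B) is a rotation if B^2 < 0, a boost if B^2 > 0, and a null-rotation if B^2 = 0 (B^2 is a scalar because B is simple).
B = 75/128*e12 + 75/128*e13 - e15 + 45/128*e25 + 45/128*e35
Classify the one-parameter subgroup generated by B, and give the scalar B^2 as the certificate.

B^2 term by term: the squares give (75/128)^2*(e12)^2 + (75/128)^2*(e13)^2 + (-1)^2*(e15)^2 + (45/128)^2*(e25)^2 + (45/128)^2*(e35)^2 = 5625/16384*(-1) + 5625/16384*(+1) + 1*(+1) + 2025/16384*(+1) + 2025/16384*(-1) = 1 (each basis 2-blade squares to minus the product of its generators' squares); cross terms between blades sharing an index anticommute and cancel; the commuting (index-disjoint) pairs give grade-4 terms 2*c*c'*(blade product), which cancel blade by blade — e1235: 3375/8192 - 3375/8192 = 0 — confirming B is simple. So B^2 = 1.
Answer: boost, certificate B^2 = 1. The class reads off the invariant scalar 1 directly.


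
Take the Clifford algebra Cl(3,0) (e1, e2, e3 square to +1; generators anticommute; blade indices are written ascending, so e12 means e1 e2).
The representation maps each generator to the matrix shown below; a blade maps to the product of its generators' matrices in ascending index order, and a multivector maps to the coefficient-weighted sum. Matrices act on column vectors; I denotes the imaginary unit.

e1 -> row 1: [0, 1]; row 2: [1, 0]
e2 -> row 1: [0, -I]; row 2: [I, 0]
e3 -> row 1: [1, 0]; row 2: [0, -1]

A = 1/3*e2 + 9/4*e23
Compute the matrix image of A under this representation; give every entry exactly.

Bivector images (products of the table entries): rho(e23) = rho(e2)rho(e3) = row 1: [0, I]; row 2: [I, 0].
M = (1/3)*rho(e2) + (9/4)*rho(e23), summed entrywise:
Answer: row 1: [0, 23*I/12]; row 2: [31*I/12, 0]


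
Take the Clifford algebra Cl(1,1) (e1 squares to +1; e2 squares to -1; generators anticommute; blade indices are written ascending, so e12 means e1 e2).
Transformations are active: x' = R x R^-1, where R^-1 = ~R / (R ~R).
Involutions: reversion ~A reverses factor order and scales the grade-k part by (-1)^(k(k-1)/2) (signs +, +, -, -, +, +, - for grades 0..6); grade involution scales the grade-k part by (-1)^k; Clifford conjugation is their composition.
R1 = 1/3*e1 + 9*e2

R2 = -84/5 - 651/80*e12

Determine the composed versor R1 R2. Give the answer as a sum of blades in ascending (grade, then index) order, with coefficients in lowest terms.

Distribute over the terms of R1 (each basis-blade product reordered to ascending indices, repeated generators contracted through their squares):
(1/3*e1) R2 = -28/5*e1 - 217/80*e2
(9*e2) R2 = -5859/80*e1 - 756/5*e2
Summing the partial products and collecting blades:
Answer: -6307/80*e1 - 12313/80*e2


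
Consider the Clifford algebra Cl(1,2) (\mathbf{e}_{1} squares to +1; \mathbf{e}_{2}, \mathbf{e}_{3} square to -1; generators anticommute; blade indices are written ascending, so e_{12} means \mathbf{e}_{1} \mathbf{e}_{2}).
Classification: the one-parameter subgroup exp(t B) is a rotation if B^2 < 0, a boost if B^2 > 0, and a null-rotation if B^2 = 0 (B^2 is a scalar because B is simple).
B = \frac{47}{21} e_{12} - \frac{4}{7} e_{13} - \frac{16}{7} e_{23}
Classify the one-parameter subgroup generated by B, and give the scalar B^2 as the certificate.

B^2 term by term: the squares give (\frac{47}{21})^2*(e_{12})^2 + (-\frac{4}{7})^2*(e_{13})^2 + (-\frac{16}{7})^2*(e_{23})^2 = \frac{2209}{441}*(+1) + \frac{16}{49}*(+1) + \frac{256}{49}*(-1) = \frac{1}{9} (each basis 2-blade squares to minus the product of its generators' squares); cross terms between blades sharing an index anticommute and cancel. So B^2 = \frac{1}{9}.
Answer: boost, certificate B^2 = \frac{1}{9}. The scalar \frac{1}{9} is the complete invariant here: its sign names the subgroup type.


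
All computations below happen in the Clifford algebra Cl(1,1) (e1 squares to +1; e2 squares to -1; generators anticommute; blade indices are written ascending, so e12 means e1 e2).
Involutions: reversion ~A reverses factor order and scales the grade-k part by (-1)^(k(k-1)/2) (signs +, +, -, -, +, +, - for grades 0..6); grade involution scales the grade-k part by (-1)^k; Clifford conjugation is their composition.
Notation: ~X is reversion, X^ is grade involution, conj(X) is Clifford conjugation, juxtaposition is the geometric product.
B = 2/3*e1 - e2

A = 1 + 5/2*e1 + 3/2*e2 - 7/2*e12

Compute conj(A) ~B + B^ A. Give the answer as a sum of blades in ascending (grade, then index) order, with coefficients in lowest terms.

first term: -19/6 + 25/6*e1 - 10/3*e2 + 7/2*e12
second term: -19/6 - 25/6*e1 + 10/3*e2 - 7/2*e12
Answer: -19/3


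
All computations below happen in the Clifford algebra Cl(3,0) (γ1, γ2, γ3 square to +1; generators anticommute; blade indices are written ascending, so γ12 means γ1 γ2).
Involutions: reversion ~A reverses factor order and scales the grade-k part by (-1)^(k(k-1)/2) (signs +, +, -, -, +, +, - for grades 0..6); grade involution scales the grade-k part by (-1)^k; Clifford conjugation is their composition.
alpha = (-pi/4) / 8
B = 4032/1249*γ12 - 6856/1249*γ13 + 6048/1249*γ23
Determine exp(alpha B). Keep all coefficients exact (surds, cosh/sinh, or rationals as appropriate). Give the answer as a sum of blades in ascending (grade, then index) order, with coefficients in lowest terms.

B^2 term by term: the squares give (4032/1249)^2*(γ12)^2 + (-6856/1249)^2*(γ13)^2 + (6048/1249)^2*(γ23)^2 = 16257024/1560001*(-1) + 47004736/1560001*(-1) + 36578304/1560001*(-1) = -64 (each basis 2-blade squares to minus the product of its generators' squares); cross terms between blades sharing an index anticommute and cancel. So B^2 = -64.
B^2 = -64 — the series telescopes trigonometrically here: l = 8, alpha*l = -pi/4, so exp(alpha B) = cos(-pi/4) + (sin(-pi/4)/8)*B = sqrt(2)/2 + (-sqrt(2)/16)*B.
Answer: sqrt(2)/2 - 252*sqrt(2)/1249*γ12 + 857*sqrt(2)/2498*γ13 - 378*sqrt(2)/1249*γ23


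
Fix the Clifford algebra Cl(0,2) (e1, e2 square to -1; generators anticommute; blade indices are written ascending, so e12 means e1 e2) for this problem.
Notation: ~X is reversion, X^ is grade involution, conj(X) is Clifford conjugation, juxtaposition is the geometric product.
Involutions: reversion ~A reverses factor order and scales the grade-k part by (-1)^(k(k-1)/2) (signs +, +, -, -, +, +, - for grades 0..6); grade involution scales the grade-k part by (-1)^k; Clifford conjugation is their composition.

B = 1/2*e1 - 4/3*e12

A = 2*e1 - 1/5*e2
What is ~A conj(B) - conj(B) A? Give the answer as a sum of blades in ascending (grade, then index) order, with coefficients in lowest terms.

first term: 1 - 4/15*e1 - 8/3*e2 - 1/10*e12
second term: 1 + 4/15*e1 + 8/3*e2 + 1/10*e12
Answer: -8/15*e1 - 16/3*e2 - 1/5*e12


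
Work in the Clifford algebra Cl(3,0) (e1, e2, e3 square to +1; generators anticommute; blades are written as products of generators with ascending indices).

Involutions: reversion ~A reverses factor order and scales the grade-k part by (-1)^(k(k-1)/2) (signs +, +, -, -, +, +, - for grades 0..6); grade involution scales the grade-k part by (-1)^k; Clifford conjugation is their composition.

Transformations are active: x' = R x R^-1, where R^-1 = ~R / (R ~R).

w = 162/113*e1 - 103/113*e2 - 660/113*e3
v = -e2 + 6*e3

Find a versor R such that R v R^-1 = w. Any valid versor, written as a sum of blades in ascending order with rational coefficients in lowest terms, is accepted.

A norm check does it: q(v) = q(w) = 37, hence R = v + w = 162/113*e1 - 216/113*e2 + 18/113*e3 realises the map — parallel part kept, (v - w)/2 negated, v carried to w.
Answer: 162/113*e1 - 216/113*e2 + 18/113*e3


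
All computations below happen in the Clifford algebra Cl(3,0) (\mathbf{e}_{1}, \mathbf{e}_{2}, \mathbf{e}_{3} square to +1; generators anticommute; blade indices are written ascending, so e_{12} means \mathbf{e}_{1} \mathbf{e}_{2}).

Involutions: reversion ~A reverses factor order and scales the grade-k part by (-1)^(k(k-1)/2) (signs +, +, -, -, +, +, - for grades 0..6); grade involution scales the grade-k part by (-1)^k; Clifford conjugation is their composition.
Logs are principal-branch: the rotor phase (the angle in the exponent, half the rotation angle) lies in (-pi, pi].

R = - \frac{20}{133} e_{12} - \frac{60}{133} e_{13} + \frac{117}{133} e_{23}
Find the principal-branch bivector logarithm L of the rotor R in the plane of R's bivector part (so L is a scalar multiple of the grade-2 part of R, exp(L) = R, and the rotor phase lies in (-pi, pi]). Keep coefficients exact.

The scalar part of R is 0, which fixes the principal-branch rotor phase; the unit plane is then the bivector part divided by the sine of that phase, and L is that plane scaled by the phase.
Concretely: cos(phase) = 0 gives phase = ±\frac{\pi}{2}, and since phase/sin(phase) is even the sign is immaterial: L = (phase/sin(phase)) * <R>_2 = (\frac{\pi}{2}) * <R>_2.
Answer: - \frac{10 \pi}{133} e_{12} - \frac{30 \pi}{133} e_{13} + \frac{117 \pi}{266} e_{23}


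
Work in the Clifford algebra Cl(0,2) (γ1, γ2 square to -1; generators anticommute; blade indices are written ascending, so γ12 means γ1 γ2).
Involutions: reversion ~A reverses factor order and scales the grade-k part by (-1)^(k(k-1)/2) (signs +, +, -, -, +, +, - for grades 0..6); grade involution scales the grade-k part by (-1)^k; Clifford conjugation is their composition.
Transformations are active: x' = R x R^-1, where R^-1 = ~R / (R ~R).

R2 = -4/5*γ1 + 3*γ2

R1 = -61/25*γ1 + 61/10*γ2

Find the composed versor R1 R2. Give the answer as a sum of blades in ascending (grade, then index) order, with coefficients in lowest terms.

Distribute over the terms of R1 (each basis-blade product reordered to ascending indices, repeated generators contracted through their squares):
(-61/25*γ1) R2 = -244/125 - 183/25*γ12
(61/10*γ2) R2 = -183/10 + 122/25*γ12
Summing the partial products and collecting blades:
Answer: -5063/250 - 61/25*γ12


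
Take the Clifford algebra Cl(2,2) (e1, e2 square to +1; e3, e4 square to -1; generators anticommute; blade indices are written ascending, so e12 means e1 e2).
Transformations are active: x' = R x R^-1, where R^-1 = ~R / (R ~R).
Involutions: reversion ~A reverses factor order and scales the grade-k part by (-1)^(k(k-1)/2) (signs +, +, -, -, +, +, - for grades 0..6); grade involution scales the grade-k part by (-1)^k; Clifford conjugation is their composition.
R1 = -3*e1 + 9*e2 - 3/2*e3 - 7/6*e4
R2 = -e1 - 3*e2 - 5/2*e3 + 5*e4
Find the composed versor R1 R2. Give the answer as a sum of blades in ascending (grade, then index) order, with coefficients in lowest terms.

Distribute over the terms of R1 (each basis-blade product reordered to ascending indices, repeated generators contracted through their squares):
(-3*e1) R2 = 3 + 9*e12 + 15/2*e13 - 15*e14
(9*e2) R2 = -27 + 9*e12 - 45/2*e23 + 45*e24
(-3/2*e3) R2 = -15/4 - 3/2*e13 - 9/2*e23 - 15/2*e34
(-7/6*e4) R2 = 35/6 - 7/6*e14 - 7/2*e24 - 35/12*e34
Summing the partial products and collecting blades:
Answer: -263/12 + 18*e12 + 6*e13 - 97/6*e14 - 27*e23 + 83/2*e24 - 125/12*e34


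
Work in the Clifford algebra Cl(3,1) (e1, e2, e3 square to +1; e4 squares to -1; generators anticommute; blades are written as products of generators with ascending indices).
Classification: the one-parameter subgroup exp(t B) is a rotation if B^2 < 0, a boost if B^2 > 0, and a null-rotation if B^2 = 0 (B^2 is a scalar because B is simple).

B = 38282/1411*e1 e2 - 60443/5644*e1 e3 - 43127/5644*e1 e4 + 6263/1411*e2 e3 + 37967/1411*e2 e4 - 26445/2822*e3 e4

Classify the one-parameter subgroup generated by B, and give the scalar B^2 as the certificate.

B^2 term by term: the squares give (38282/1411)^2*(e1 e2)^2 + (-60443/5644)^2*(e1 e3)^2 + (-43127/5644)^2*(e1 e4)^2 + (6263/1411)^2*(e2 e3)^2 + (37967/1411)^2*(e2 e4)^2 + (-26445/2822)^2*(e3 e4)^2 = 1465511524/1990921*(-1) + 3653356249/31854736*(-1) + 1859938129/31854736*(+1) + 39225169/1990921*(-1) + 1441493089/1990921*(+1) + 699338025/7963684*(+1) = -1/4 (each basis 2-blade squares to minus the product of its generators' squares); cross terms between blades sharing an index anticommute and cancel; the commuting (index-disjoint) pairs give grade-4 terms 2*c*c'*(blade product), which cancel blade by blade — e1 e2 e3 e4: -1012367490/1990921 + 2294839381/3981842 - 270104401/3981842 = 0 — confirming B is simple. So B^2 = -1/4.
Answer: rotation, certificate B^2 = -1/4. The class reads off the invariant scalar -1/4 directly.


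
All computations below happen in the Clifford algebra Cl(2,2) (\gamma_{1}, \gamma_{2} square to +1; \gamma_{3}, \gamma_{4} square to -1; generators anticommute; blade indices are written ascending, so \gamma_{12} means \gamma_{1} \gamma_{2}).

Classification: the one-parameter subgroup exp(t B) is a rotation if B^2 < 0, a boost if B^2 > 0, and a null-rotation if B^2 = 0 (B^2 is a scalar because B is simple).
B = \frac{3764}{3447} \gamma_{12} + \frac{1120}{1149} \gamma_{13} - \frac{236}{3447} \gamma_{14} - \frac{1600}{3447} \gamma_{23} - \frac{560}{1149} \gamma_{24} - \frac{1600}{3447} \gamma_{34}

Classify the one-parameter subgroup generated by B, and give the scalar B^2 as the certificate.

B^2 term by term: the squares give (\frac{3764}{3447})^2*(\gamma_{12})^2 + (\frac{1120}{1149})^2*(\gamma_{13})^2 + (-\frac{236}{3447})^2*(\gamma_{14})^2 + (-\frac{1600}{3447})^2*(\gamma_{23})^2 + (-\frac{560}{1149})^2*(\gamma_{24})^2 + (-\frac{1600}{3447})^2*(\gamma_{34})^2 = \frac{14167696}{11881809}*(-1) + \frac{1254400}{1320201}*(+1) + \frac{55696}{11881809}*(+1) + \frac{2560000}{11881809}*(+1) + \frac{313600}{1320201}*(+1) + \frac{2560000}{11881809}*(-1) = 0 (each basis 2-blade squares to minus the product of its generators' squares); cross terms between blades sharing an index anticommute and cancel; the commuting (index-disjoint) pairs give grade-4 terms 2*c*c'*(blade product), which cancel blade by blade — \gamma_{1234}: -\frac{12044800}{11881809} + \frac{1254400}{1320201} + \frac{755200}{11881809} = 0 — confirming B is simple. So B^2 = 0.
Answer: null-rotation, certificate B^2 = 0. Check the certificate: B^2 = 0, and that sign is decisive whatever form B takes.


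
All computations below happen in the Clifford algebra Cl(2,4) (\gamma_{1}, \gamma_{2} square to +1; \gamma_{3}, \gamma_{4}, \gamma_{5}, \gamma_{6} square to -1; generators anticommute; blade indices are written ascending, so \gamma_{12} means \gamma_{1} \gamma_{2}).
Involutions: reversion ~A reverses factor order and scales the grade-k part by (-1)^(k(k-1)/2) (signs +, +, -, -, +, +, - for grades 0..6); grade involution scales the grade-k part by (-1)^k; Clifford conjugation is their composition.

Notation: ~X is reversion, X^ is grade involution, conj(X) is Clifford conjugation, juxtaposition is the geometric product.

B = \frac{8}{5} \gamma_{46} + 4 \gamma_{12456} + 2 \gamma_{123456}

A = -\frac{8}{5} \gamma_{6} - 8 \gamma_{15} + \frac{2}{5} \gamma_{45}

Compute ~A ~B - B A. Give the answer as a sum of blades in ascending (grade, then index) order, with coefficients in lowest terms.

first term: \frac{64}{25} \gamma_{4} + \frac{16}{25} \gamma_{56} + \frac{8}{5} \gamma_{126} + 32 \gamma_{246} - \frac{4}{5} \gamma_{1236} + \frac{32}{5} \gamma_{1245} + \frac{64}{5} \gamma_{1456} + 16 \gamma_{2346} + \frac{16}{5} \gamma_{12345}
second term: \frac{64}{25} \gamma_{4} - \frac{16}{25} \gamma_{56} - \frac{8}{5} \gamma_{126} - 32 \gamma_{246} - \frac{4}{5} \gamma_{1236} + \frac{32}{5} \gamma_{1245} + \frac{64}{5} \gamma_{1456} + 16 \gamma_{2346} + \frac{16}{5} \gamma_{12345}
Answer: \frac{32}{25} \gamma_{56} + \frac{16}{5} \gamma_{126} + 64 \gamma_{246}


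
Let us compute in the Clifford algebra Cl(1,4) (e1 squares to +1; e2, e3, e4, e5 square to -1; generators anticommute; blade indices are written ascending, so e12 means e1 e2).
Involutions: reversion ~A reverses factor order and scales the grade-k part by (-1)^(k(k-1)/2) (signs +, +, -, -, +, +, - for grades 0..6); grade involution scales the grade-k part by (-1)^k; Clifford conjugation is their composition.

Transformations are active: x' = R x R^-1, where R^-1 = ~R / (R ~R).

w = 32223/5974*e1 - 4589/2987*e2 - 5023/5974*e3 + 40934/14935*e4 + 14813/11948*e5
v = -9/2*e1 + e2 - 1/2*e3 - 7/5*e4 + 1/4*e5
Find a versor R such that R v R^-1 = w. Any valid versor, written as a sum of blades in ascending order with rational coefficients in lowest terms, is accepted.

Why this works: both vectors square to 6791/400, so q(v) = q(w) and R = v + w = 2670/2987*e1 - 1602/2987*e2 - 4005/2987*e3 + 4005/2987*e4 + 4450/2987*e5 carries v to w — its own direction survives, the complement (v - w)/2 flips.
Answer: 2670/2987*e1 - 1602/2987*e2 - 4005/2987*e3 + 4005/2987*e4 + 4450/2987*e5


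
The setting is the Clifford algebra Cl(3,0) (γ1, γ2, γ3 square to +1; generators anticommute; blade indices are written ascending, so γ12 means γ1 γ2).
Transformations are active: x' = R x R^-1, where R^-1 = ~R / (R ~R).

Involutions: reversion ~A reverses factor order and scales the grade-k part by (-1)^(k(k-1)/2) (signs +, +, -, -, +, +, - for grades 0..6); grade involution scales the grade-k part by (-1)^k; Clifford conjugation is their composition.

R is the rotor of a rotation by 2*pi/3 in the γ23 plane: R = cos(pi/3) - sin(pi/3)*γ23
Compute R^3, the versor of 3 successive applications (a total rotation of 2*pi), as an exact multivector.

Because a rotor carries half the rotation angle, composing 3 copies of this γ23-plane rotor multiplies the phase: 3*(pi/3) = pi, hence R^3 = cos(pi) - sin(pi)*γ23.
cos(pi) = -1 and sin(pi) = 0, so R^3 = -1. The total rotation 2*pi is 1 full turn, so every vector returns to itself, yet the rotor is -1, on the OTHER sheet of the double cover (an odd number of 2*pi turns).
Answer: -1


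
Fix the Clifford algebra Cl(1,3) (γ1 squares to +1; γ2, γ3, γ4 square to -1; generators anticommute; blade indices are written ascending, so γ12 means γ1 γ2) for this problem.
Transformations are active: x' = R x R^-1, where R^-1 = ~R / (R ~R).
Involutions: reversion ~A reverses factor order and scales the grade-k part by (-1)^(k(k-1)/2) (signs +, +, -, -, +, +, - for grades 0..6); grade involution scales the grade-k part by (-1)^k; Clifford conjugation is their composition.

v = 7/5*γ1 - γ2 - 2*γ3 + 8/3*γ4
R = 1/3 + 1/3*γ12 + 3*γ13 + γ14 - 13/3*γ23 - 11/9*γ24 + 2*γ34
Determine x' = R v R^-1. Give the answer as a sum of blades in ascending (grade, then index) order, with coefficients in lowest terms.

~R = 1/3 - 1/3*γ12 - 3*γ13 - γ14 + 13/3*γ23 + 11/9*γ24 - 2*γ34, and R ~R = 1156/81, so R^-1 = ~R / (1156/81).
R v = 62/15*γ1 - 838/135*γ2 - 88/15*γ3 - 148/45*γ4 - 56/15*γ123 + 8/45*γ124 + 64/5*γ134 - 16*γ234
Answer: 6672/1445*γ1 - 7686/1445*γ2 + 1378/1445*γ3 + 1306/867*γ4


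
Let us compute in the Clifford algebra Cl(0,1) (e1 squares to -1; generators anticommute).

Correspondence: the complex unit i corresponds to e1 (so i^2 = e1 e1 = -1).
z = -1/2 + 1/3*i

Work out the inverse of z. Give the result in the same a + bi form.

In blades: z = -1/2 + 1/3*e1.
With qbar = -1/2 - 1/3*e1 (scalar fixed, mapped units negated), z qbar = 13/36 (the sum of squared coefficients), so z^-1 = qbar / (13/36) = -18/13 - 12/13*e1; translating back:
Answer: -18/13 - 12/13*i


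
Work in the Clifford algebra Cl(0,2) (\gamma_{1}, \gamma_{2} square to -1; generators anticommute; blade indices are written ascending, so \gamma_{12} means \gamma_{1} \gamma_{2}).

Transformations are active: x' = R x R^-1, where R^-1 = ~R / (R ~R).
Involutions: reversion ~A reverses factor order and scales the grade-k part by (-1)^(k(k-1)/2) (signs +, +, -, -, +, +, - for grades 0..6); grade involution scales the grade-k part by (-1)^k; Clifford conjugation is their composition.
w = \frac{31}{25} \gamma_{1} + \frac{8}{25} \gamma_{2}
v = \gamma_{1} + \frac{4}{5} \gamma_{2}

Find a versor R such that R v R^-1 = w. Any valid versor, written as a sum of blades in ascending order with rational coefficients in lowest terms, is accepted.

Construction: equal norms (both -\frac{41}{25}) license R = v + w = \frac{56}{25} \gamma_{1} + \frac{28}{25} \gamma_{2} — nothing changes along that direction, while (v - w)/2 changes sign, so v maps onto w.
Answer: \frac{56}{25} \gamma_{1} + \frac{28}{25} \gamma_{2}


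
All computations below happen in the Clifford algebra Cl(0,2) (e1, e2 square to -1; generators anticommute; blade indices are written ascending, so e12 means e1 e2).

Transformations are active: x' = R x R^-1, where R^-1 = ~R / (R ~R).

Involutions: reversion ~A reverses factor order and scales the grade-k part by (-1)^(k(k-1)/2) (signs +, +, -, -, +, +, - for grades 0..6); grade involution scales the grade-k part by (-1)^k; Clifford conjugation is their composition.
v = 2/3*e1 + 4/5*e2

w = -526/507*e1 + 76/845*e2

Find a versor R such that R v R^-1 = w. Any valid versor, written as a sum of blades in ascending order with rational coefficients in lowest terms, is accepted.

Sketch: the shared square -244/225 makes R = v + w = -188/507*e1 + 752/845*e2 the natural versor; its sandwich fixes that direction, negates (v - w)/2, and sends v to w.
Answer: -188/507*e1 + 752/845*e2


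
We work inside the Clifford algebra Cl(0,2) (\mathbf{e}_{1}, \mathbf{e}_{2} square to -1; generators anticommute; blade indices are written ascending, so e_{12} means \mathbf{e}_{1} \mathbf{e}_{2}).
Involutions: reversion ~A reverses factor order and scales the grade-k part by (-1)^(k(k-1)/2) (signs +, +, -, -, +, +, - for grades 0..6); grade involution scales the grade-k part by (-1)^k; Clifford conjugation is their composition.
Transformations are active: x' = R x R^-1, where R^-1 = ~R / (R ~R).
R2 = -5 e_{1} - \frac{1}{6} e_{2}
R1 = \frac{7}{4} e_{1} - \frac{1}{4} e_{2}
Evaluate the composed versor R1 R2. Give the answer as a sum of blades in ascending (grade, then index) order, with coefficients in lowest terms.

Distribute over the terms of R1 (each basis-blade product reordered to ascending indices, repeated generators contracted through their squares):
(\frac{7}{4} e_{1}) R2 = \frac{35}{4} - \frac{7}{24} e_{12}
(-\frac{1}{4} e_{2}) R2 = -\frac{1}{24} - \frac{5}{4} e_{12}
Summing the partial products and collecting blades:
Answer: \frac{209}{24} - \frac{37}{24} e_{12}


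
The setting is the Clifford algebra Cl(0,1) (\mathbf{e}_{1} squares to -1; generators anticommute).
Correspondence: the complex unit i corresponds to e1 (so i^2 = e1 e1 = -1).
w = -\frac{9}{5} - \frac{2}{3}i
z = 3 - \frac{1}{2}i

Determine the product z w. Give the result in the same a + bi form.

In blades: z = 3 - \frac{1}{2} e_{1}, w = -\frac{9}{5} - \frac{2}{3} e_{1}.
Distribute z over w term by term (generator squares from the signature, products reordered to ascending indices): (3)*w = -\frac{27}{5} - 2 e_{1}; (-\frac{1}{2} e_{1})*w = -\frac{1}{3} + \frac{9}{10} e_{1}.
Sum: -\frac{86}{15} - \frac{11}{10} e_{1}; translating back through the correspondence:
Answer: -\frac{86}{15} - \frac{11}{10}i


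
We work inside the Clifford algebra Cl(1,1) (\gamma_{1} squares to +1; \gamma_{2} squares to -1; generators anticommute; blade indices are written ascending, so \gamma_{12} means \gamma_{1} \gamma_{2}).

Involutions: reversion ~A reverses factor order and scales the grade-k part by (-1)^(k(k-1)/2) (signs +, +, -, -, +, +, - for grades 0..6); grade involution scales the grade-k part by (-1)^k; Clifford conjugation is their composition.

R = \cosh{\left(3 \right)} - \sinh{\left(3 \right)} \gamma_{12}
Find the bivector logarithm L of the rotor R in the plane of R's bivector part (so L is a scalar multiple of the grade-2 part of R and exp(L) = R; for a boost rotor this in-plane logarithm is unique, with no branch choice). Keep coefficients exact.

The scalar part of R is \cosh{\left(3 \right)}, giving the rapidity magnitude (cosh is even); the bivector part supplies orientation, its quotient by sinh of the rapidity is the plane, and L = rapidity * plane — unique in that plane, since flipping both signs leaves L unchanged.
Concretely: cosh(rapidity) = \cosh{\left(3 \right)} gives rapidity = ±3, and since rapidity/sinh(rapidity) is even the sign is immaterial: L = (rapidity/sinh(rapidity)) * <R>_2 = (\frac{3}{\sinh{\left(3 \right)}}) * <R>_2.
Answer: -3 \gamma_{12}


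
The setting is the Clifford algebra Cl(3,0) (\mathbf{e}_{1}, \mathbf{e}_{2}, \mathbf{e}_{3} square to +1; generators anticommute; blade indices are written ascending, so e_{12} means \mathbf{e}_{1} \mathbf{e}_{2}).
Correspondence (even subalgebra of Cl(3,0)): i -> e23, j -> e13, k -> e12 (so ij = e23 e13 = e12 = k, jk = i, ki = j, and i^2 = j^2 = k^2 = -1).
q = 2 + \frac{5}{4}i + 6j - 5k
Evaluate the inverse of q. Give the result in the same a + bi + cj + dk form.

In blades: q = 2 - 5 e_{12} + 6 e_{13} + \frac{5}{4} e_{23}.
With qbar = 2 + 5 e_{12} - 6 e_{13} - \frac{5}{4} e_{23} (scalar fixed, mapped units negated), q qbar = \frac{1065}{16} (the sum of squared coefficients), so q^-1 = qbar / (\frac{1065}{16}) = \frac{32}{1065} + \frac{16}{213} e_{12} - \frac{32}{355} e_{13} - \frac{4}{213} e_{23}; translating back:
Answer: \frac{32}{1065} - \frac{4}{213}i - \frac{32}{355}j + \frac{16}{213}k


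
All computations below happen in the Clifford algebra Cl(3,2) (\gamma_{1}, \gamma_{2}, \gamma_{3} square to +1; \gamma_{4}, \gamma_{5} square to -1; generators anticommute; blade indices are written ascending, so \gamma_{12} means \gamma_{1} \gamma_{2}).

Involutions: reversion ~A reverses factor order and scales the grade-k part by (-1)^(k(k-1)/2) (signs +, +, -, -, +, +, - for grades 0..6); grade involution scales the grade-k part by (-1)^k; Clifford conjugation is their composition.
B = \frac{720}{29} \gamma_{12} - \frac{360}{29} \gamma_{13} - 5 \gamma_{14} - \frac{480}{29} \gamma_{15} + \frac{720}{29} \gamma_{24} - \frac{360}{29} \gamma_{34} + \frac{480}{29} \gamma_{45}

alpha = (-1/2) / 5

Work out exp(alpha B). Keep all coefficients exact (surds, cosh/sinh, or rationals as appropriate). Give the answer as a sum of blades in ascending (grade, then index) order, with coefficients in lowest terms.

B^2 term by term: the squares give (\frac{720}{29})^2*(\gamma_{12})^2 + (-\frac{360}{29})^2*(\gamma_{13})^2 + (-5)^2*(\gamma_{14})^2 + (-\frac{480}{29})^2*(\gamma_{15})^2 + (\frac{720}{29})^2*(\gamma_{24})^2 + (-\frac{360}{29})^2*(\gamma_{34})^2 + (\frac{480}{29})^2*(\gamma_{45})^2 = \frac{518400}{841}*(-1) + \frac{129600}{841}*(-1) + 25*(+1) + \frac{230400}{841}*(+1) + \frac{518400}{841}*(+1) + \frac{129600}{841}*(+1) + \frac{230400}{841}*(-1) = 25 (each basis 2-blade squares to minus the product of its generators' squares); cross terms between blades sharing an index anticommute and cancel; the commuting (index-disjoint) pairs give grade-4 terms 2*c*c'*(blade product), which cancel blade by blade — \gamma_{1234}: -\frac{518400}{841} + \frac{518400}{841} = 0; \gamma_{1245}: \frac{691200}{841} - \frac{691200}{841} = 0; \gamma_{1345}: -\frac{345600}{841} + \frac{345600}{841} = 0 — confirming B is simple. So B^2 = 25.
B^2 = 25 — the series telescopes hyperbolically here: l = 5, alpha*l = - \frac{1}{2}, so exp(alpha B) = cosh(- \frac{1}{2}) + (sinh(- \frac{1}{2})/5)*B = \cosh{\left(\frac{1}{2} \right)} + (- \frac{\sinh{\left(\frac{1}{2} \right)}}{5})*B.
Answer: \cosh{\left(\frac{1}{2} \right)} - \frac{144 \sinh{\left(\frac{1}{2} \right)}}{29} \gamma_{12} + \frac{72 \sinh{\left(\frac{1}{2} \right)}}{29} \gamma_{13} + \sinh{\left(\frac{1}{2} \right)} \gamma_{14} + \frac{96 \sinh{\left(\frac{1}{2} \right)}}{29} \gamma_{15} - \frac{144 \sinh{\left(\frac{1}{2} \right)}}{29} \gamma_{24} + \frac{72 \sinh{\left(\frac{1}{2} \right)}}{29} \gamma_{34} - \frac{96 \sinh{\left(\frac{1}{2} \right)}}{29} \gamma_{45}


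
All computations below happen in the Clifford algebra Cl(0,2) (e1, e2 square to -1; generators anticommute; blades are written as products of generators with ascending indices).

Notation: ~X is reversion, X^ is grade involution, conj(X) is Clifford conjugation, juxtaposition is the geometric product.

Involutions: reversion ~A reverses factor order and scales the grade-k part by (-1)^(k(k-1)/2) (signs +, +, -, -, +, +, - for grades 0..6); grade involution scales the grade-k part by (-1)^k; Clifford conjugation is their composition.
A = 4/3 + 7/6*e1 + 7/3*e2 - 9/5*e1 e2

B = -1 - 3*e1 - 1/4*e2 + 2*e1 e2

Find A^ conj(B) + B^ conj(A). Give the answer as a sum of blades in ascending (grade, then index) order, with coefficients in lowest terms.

first term: -17/20 + 617/60*e1 - 76/15*e2 + 701/120*e1 e2
second term: -17/20 + 617/60*e1 - 76/15*e2 - 701/120*e1 e2
Answer: -17/10 + 617/30*e1 - 152/15*e2


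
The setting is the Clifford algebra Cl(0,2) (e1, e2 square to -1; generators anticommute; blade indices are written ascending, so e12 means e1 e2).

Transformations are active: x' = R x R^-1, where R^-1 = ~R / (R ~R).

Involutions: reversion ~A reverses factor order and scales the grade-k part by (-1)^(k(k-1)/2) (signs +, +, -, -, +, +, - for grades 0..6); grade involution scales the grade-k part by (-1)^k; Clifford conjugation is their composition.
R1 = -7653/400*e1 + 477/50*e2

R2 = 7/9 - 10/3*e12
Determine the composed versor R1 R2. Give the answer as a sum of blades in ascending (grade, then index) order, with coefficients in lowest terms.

Distribute over the terms of R1 (each basis-blade product reordered to ascending indices, repeated generators contracted through their squares):
(-7653/400*e1) R2 = -17857/1200*e1 - 2551/40*e2
(477/50*e2) R2 = -159/5*e1 + 371/50*e2
Summing the partial products and collecting blades:
Answer: -56017/1200*e1 - 11271/200*e2


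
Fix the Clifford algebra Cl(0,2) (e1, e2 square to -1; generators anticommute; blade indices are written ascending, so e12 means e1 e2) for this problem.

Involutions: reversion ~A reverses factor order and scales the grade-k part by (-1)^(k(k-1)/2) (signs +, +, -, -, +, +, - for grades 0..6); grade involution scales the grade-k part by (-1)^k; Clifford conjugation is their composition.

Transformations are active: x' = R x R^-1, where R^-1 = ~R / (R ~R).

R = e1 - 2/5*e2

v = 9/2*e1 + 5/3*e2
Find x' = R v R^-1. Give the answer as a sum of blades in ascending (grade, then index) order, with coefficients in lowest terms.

~R = e1 - 2/5*e2, and R ~R = -29/25, so R^-1 = ~R / (-29/25).
R v = -23/6 + 52/15*e12
Answer: 367/174*e1 - 125/29*e2
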